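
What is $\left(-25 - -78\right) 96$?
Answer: $5088$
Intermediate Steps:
$\left(-25 - -78\right) 96 = \left(-25 + 78\right) 96 = 53 \cdot 96 = 5088$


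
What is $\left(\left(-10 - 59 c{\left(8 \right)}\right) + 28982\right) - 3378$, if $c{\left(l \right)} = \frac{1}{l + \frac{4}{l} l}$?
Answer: $\frac{307069}{12} \approx 25589.0$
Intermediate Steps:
$c{\left(l \right)} = \frac{1}{4 + l}$ ($c{\left(l \right)} = \frac{1}{l + 4} = \frac{1}{4 + l}$)
$\left(\left(-10 - 59 c{\left(8 \right)}\right) + 28982\right) - 3378 = \left(\left(-10 - \frac{59}{4 + 8}\right) + 28982\right) - 3378 = \left(\left(-10 - \frac{59}{12}\right) + 28982\right) - 3378 = \left(- \frac{179}{12} + 28982\right) - 3378 = \frac{347605}{12} - 3378 = \frac{307069}{12}$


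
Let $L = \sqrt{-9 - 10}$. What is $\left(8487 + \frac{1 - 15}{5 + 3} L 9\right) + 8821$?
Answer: $17308 - \frac{63 i \sqrt{19}}{4} \approx 17308.0 - 68.653 i$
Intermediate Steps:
$L = i \sqrt{19}$ ($L = \sqrt{-19} = i \sqrt{19} \approx 4.3589 i$)
$\left(8487 + \frac{1 - 15}{5 + 3} L 9\right) + 8821 = \left(8487 + \frac{1 - 15}{5 + 3} i \sqrt{19} \cdot 9\right) + 8821 = \left(8487 + - \frac{14}{8} i \sqrt{19} \cdot 9\right) + 8821 = \left(8487 + \left(-14\right) \frac{1}{8} i \sqrt{19} \cdot 9\right) + 8821 = \left(8487 + - \frac{7 i \sqrt{19}}{4} \cdot 9\right) + 8821 = \left(8487 - \frac{63 i \sqrt{19}}{4}\right) + 8821 = 17308 - \frac{63 i \sqrt{19}}{4}$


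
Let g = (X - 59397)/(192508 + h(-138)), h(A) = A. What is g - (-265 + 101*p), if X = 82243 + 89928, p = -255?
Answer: 2502790087/96185 ≈ 26021.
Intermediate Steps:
X = 172171
g = 56387/96185 (g = (172171 - 59397)/(192508 - 138) = 112774/192370 = 112774*(1/192370) = 56387/96185 ≈ 0.58624)
g - (-265 + 101*p) = 56387/96185 - (-265 + 101*(-255)) = 56387/96185 - (-265 - 25755) = 56387/96185 - 1*(-26020) = 56387/96185 + 26020 = 2502790087/96185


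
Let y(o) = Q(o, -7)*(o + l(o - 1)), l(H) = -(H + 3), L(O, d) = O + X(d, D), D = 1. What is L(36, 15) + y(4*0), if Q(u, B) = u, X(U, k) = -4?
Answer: 32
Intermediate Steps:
L(O, d) = -4 + O (L(O, d) = O - 4 = -4 + O)
l(H) = -3 - H (l(H) = -(3 + H) = -3 - H)
y(o) = -2*o (y(o) = o*(o + (-3 - (o - 1))) = o*(o + (-3 - (-1 + o))) = o*(o + (-3 + (1 - o))) = o*(o + (-2 - o)) = o*(-2) = -2*o)
L(36, 15) + y(4*0) = (-4 + 36) - 8*0 = 32 - 2*0 = 32 + 0 = 32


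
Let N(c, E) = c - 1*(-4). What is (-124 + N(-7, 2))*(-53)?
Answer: 6731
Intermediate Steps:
N(c, E) = 4 + c (N(c, E) = c + 4 = 4 + c)
(-124 + N(-7, 2))*(-53) = (-124 + (4 - 7))*(-53) = (-124 - 3)*(-53) = -127*(-53) = 6731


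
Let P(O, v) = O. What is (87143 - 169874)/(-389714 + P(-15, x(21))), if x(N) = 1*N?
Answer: 82731/389729 ≈ 0.21228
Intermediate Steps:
x(N) = N
(87143 - 169874)/(-389714 + P(-15, x(21))) = (87143 - 169874)/(-389714 - 15) = -82731/(-389729) = -82731*(-1/389729) = 82731/389729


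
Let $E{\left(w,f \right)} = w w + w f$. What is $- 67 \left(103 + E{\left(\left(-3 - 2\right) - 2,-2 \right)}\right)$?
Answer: $-11122$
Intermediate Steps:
$E{\left(w,f \right)} = w^{2} + f w$
$- 67 \left(103 + E{\left(\left(-3 - 2\right) - 2,-2 \right)}\right) = - 67 \left(103 + \left(\left(-3 - 2\right) - 2\right) \left(-2 - 7\right)\right) = - 67 \left(103 + \left(-5 - 2\right) \left(-2 - 7\right)\right) = - 67 \left(103 - 7 \left(-2 - 7\right)\right) = - 67 \left(103 - -63\right) = - 67 \left(103 + 63\right) = \left(-67\right) 166 = -11122$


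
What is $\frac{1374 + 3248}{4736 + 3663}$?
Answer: $\frac{4622}{8399} \approx 0.5503$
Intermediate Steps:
$\frac{1374 + 3248}{4736 + 3663} = \frac{4622}{8399}$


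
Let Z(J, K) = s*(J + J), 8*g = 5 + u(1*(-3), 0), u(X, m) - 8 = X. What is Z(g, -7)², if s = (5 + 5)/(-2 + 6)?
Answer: 625/16 ≈ 39.063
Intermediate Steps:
u(X, m) = 8 + X
s = 5/2 (s = 10/4 = 10*(¼) = 5/2 ≈ 2.5000)
g = 5/4 (g = (5 + (8 + 1*(-3)))/8 = (5 + (8 - 3))/8 = (5 + 5)/8 = (⅛)*10 = 5/4 ≈ 1.2500)
Z(J, K) = 5*J (Z(J, K) = 5*(J + J)/2 = 5*(2*J)/2 = 5*J)
Z(g, -7)² = (5*(5/4))² = (25/4)² = 625/16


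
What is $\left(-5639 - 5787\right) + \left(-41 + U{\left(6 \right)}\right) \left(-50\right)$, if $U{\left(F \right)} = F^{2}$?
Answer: $-11176$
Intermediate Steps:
$\left(-5639 - 5787\right) + \left(-41 + U{\left(6 \right)}\right) \left(-50\right) = \left(-5639 - 5787\right) + \left(-41 + 6^{2}\right) \left(-50\right) = -11426 + \left(-41 + 36\right) \left(-50\right) = -11426 - -250 = -11426 + 250 = -11176$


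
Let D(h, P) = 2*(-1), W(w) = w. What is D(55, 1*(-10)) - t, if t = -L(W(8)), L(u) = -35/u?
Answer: -51/8 ≈ -6.3750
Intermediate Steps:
t = 35/8 (t = -(-35)/8 = -1*(-35/8) = 35/8 ≈ 4.3750)
D(h, P) = -2
D(55, 1*(-10)) - t = -2 - 1*35/8 = -2 - 35/8 = -51/8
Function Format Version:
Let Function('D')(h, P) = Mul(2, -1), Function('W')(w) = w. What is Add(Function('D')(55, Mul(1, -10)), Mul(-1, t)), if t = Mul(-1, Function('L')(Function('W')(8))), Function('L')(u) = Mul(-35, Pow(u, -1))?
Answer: Rational(-51, 8) ≈ -6.3750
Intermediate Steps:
t = Rational(35, 8) (t = Mul(-1, Mul(-35, Pow(8, -1))) = Mul(-1, Mul(-35, Rational(1, 8))) = Mul(-1, Rational(-35, 8)) = Rational(35, 8) ≈ 4.3750)
Function('D')(h, P) = -2
Add(Function('D')(55, Mul(1, -10)), Mul(-1, t)) = Add(-2, Mul(-1, Rational(35, 8))) = Add(-2, Rational(-35, 8)) = Rational(-51, 8)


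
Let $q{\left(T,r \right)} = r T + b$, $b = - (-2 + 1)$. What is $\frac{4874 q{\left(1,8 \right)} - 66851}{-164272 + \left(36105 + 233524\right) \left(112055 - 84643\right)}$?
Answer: $- \frac{22985}{7390905876} \approx -3.1099 \cdot 10^{-6}$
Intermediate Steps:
$b = 1$ ($b = \left(-1\right) \left(-1\right) = 1$)
$q{\left(T,r \right)} = 1 + T r$ ($q{\left(T,r \right)} = r T + 1 = T r + 1 = 1 + T r$)
$\frac{4874 q{\left(1,8 \right)} - 66851}{-164272 + \left(36105 + 233524\right) \left(112055 - 84643\right)} = \frac{4874 \left(1 + 1 \cdot 8\right) - 66851}{-164272 + \left(36105 + 233524\right) \left(112055 - 84643\right)} = \frac{4874 \left(1 + 8\right) - 66851}{-164272 + 269629 \cdot 27412} = \frac{4874 \cdot 9 - 66851}{-164272 + 7391070148} = \frac{43866 - 66851}{7390905876} = \left(-22985\right) \frac{1}{7390905876} = - \frac{22985}{7390905876}$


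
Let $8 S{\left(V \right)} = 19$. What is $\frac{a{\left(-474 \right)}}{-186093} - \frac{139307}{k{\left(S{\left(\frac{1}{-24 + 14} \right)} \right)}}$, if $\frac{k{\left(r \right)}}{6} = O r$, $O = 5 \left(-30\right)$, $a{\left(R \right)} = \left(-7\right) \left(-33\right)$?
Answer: $\frac{5760791953}{88394175} \approx 65.172$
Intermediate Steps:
$S{\left(V \right)} = \frac{19}{8}$ ($S{\left(V \right)} = \frac{1}{8} \cdot 19 = \frac{19}{8}$)
$a{\left(R \right)} = 231$
$O = -150$
$k{\left(r \right)} = - 900 r$ ($k{\left(r \right)} = 6 \left(- 150 r\right) = - 900 r$)
$\frac{a{\left(-474 \right)}}{-186093} - \frac{139307}{k{\left(S{\left(\frac{1}{-24 + 14} \right)} \right)}} = \frac{231}{-186093} - \frac{139307}{\left(-900\right) \frac{19}{8}} = 231 \left(- \frac{1}{186093}\right) - \frac{139307}{- \frac{4275}{2}} = - \frac{77}{62031} - - \frac{278614}{4275} = - \frac{77}{62031} + \frac{278614}{4275} = \frac{5760791953}{88394175}$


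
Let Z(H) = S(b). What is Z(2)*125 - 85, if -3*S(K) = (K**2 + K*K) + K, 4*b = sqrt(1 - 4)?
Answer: -555/8 - 125*I*sqrt(3)/12 ≈ -69.375 - 18.042*I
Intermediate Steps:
b = I*sqrt(3)/4 (b = sqrt(1 - 4)/4 = sqrt(-3)/4 = (I*sqrt(3))/4 = I*sqrt(3)/4 ≈ 0.43301*I)
S(K) = -2*K**2/3 - K/3 (S(K) = -((K**2 + K*K) + K)/3 = -((K**2 + K**2) + K)/3 = -(2*K**2 + K)/3 = -(K + 2*K**2)/3 = -2*K**2/3 - K/3)
Z(H) = -I*sqrt(3)*(1 + I*sqrt(3)/2)/12 (Z(H) = -I*sqrt(3)/4*(1 + 2*(I*sqrt(3)/4))/3 = -I*sqrt(3)/4*(1 + I*sqrt(3)/2)/3 = -I*sqrt(3)*(1 + I*sqrt(3)/2)/12)
Z(2)*125 - 85 = (1/8 - I*sqrt(3)/12)*125 - 85 = (125/8 - 125*I*sqrt(3)/12) - 85 = -555/8 - 125*I*sqrt(3)/12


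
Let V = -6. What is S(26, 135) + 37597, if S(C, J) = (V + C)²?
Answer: 37997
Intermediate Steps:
S(C, J) = (-6 + C)²
S(26, 135) + 37597 = (-6 + 26)² + 37597 = 20² + 37597 = 400 + 37597 = 37997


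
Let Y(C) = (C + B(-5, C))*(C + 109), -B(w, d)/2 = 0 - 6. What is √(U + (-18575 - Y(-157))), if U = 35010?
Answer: 5*√379 ≈ 97.340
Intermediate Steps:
B(w, d) = 12 (B(w, d) = -2*(0 - 6) = -2*(-6) = 12)
Y(C) = (12 + C)*(109 + C) (Y(C) = (C + 12)*(C + 109) = (12 + C)*(109 + C))
√(U + (-18575 - Y(-157))) = √(35010 + (-18575 - (1308 + (-157)² + 121*(-157)))) = √(35010 + (-18575 - (1308 + 24649 - 18997))) = √(35010 + (-18575 - 1*6960)) = √(35010 + (-18575 - 6960)) = √(35010 - 25535) = √9475 = 5*√379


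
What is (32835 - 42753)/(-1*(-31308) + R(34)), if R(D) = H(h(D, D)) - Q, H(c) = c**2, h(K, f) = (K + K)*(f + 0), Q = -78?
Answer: -4959/2688365 ≈ -0.0018446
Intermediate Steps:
h(K, f) = 2*K*f (h(K, f) = (2*K)*f = 2*K*f)
R(D) = 78 + 4*D**4 (R(D) = (2*D*D)**2 - 1*(-78) = (2*D**2)**2 + 78 = 4*D**4 + 78 = 78 + 4*D**4)
(32835 - 42753)/(-1*(-31308) + R(34)) = (32835 - 42753)/(-1*(-31308) + (78 + 4*34**4)) = -9918/(31308 + (78 + 4*1336336)) = -9918/(31308 + (78 + 5345344)) = -9918/(31308 + 5345422) = -9918/5376730 = -9918*1/5376730 = -4959/2688365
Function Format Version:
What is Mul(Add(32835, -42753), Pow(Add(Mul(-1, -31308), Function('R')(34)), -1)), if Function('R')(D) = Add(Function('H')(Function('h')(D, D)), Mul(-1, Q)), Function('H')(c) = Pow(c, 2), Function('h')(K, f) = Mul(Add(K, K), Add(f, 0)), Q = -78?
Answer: Rational(-4959, 2688365) ≈ -0.0018446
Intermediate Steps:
Function('h')(K, f) = Mul(2, K, f) (Function('h')(K, f) = Mul(Mul(2, K), f) = Mul(2, K, f))
Function('R')(D) = Add(78, Mul(4, Pow(D, 4))) (Function('R')(D) = Add(Pow(Mul(2, D, D), 2), Mul(-1, -78)) = Add(Pow(Mul(2, Pow(D, 2)), 2), 78) = Add(Mul(4, Pow(D, 4)), 78) = Add(78, Mul(4, Pow(D, 4))))
Mul(Add(32835, -42753), Pow(Add(Mul(-1, -31308), Function('R')(34)), -1)) = Mul(Add(32835, -42753), Pow(Add(Mul(-1, -31308), Add(78, Mul(4, Pow(34, 4)))), -1)) = Mul(-9918, Pow(Add(31308, Add(78, Mul(4, 1336336))), -1)) = Mul(-9918, Pow(Add(31308, Add(78, 5345344)), -1)) = Mul(-9918, Pow(Add(31308, 5345422), -1)) = Mul(-9918, Pow(5376730, -1)) = Mul(-9918, Rational(1, 5376730)) = Rational(-4959, 2688365)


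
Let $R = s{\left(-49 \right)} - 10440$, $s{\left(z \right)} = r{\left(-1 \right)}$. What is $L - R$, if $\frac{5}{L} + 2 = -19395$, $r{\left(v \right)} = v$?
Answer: $\frac{202524072}{19397} \approx 10441.0$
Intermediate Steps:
$s{\left(z \right)} = -1$
$L = - \frac{5}{19397}$ ($L = \frac{5}{-2 - 19395} = \frac{5}{-19397} = 5 \left(- \frac{1}{19397}\right) = - \frac{5}{19397} \approx -0.00025777$)
$R = -10441$ ($R = -1 - 10440 = -10441$)
$L - R = - \frac{5}{19397} - -10441 = - \frac{5}{19397} + 10441 = \frac{202524072}{19397}$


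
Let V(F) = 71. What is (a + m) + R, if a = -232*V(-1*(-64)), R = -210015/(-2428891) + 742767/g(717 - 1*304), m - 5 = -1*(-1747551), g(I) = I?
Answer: 1738309912477164/1003131983 ≈ 1.7329e+6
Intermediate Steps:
m = 1747556 (m = 5 - 1*(-1747551) = 5 + 1747551 = 1747556)
R = 1804186817592/1003131983 (R = -210015/(-2428891) + 742767/(717 - 1*304) = -210015*(-1/2428891) + 742767/(717 - 304) = 210015/2428891 + 742767/413 = 1804186817592/1003131983 ≈ 1798.6)
a = -16472 (a = -232*71 = -16472)
(a + m) + R = (-16472 + 1747556) + 1804186817592/1003131983 = 1731084 + 1804186817592/1003131983 = 1738309912477164/1003131983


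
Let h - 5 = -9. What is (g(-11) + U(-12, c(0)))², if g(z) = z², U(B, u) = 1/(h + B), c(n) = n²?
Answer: 3744225/256 ≈ 14626.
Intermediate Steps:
h = -4 (h = 5 - 9 = -4)
U(B, u) = 1/(-4 + B)
(g(-11) + U(-12, c(0)))² = ((-11)² + 1/(-4 - 12))² = (121 + 1/(-16))² = (121 - 1/16)² = (1935/16)² = 3744225/256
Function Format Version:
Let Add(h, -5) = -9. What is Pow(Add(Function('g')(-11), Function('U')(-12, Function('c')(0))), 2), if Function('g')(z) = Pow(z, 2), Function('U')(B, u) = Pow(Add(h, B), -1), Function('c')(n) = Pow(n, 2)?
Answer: Rational(3744225, 256) ≈ 14626.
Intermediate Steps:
h = -4 (h = Add(5, -9) = -4)
Function('U')(B, u) = Pow(Add(-4, B), -1)
Pow(Add(Function('g')(-11), Function('U')(-12, Function('c')(0))), 2) = Pow(Add(Pow(-11, 2), Pow(Add(-4, -12), -1)), 2) = Pow(Add(121, Pow(-16, -1)), 2) = Pow(Add(121, Rational(-1, 16)), 2) = Pow(Rational(1935, 16), 2) = Rational(3744225, 256)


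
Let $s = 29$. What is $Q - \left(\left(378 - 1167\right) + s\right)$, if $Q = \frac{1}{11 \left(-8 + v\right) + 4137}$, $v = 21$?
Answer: $\frac{3252801}{4280} \approx 760.0$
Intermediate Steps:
$Q = \frac{1}{4280}$ ($Q = \frac{1}{11 \left(-8 + 21\right) + 4137} = \frac{1}{11 \cdot 13 + 4137} = \frac{1}{143 + 4137} = \frac{1}{4280} \approx 0.00023364$)
$Q - \left(\left(378 - 1167\right) + s\right) = \frac{1}{4280} - \left(\left(378 - 1167\right) + 29\right) = \frac{1}{4280} - \left(-789 + 29\right) = \frac{1}{4280} - -760 = \frac{1}{4280} + 760 = \frac{3252801}{4280}$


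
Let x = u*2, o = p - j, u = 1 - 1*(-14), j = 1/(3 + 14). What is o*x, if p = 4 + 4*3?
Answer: 8130/17 ≈ 478.24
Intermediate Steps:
p = 16 (p = 4 + 12 = 16)
j = 1/17 ≈ 0.058824
u = 15 (u = 1 + 14 = 15)
o = 271/17 (o = 16 - 1*1/17 = 16 - 1/17 = 271/17 ≈ 15.941)
x = 30 (x = 15*2 = 30)
o*x = (271/17)*30 = 8130/17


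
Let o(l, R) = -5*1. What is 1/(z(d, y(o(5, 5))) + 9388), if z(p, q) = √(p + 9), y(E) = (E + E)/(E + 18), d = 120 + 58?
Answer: 9388/88134357 - √187/88134357 ≈ 0.00010636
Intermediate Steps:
o(l, R) = -5
d = 178
y(E) = 2*E/(18 + E) (y(E) = (2*E)/(18 + E) = 2*E/(18 + E))
z(p, q) = √(9 + p)
1/(z(d, y(o(5, 5))) + 9388) = 1/(√(9 + 178) + 9388) = 1/(√187 + 9388) = 1/(9388 + √187)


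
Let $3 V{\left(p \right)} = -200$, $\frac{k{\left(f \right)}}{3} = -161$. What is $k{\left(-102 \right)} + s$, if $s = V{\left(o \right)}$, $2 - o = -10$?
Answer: $- \frac{1649}{3} \approx -549.67$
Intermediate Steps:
$o = 12$ ($o = 2 - -10 = 2 + 10 = 12$)
$k{\left(f \right)} = -483$ ($k{\left(f \right)} = 3 \left(-161\right) = -483$)
$V{\left(p \right)} = - \frac{200}{3}$ ($V{\left(p \right)} = \frac{1}{3} \left(-200\right) = - \frac{200}{3}$)
$s = - \frac{200}{3} \approx -66.667$
$k{\left(-102 \right)} + s = -483 - \frac{200}{3} = - \frac{1649}{3}$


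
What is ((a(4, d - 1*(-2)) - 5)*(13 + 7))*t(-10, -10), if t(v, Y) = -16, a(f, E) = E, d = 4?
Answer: -320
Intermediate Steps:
((a(4, d - 1*(-2)) - 5)*(13 + 7))*t(-10, -10) = (((4 - 1*(-2)) - 5)*(13 + 7))*(-16) = (((4 + 2) - 5)*20)*(-16) = ((6 - 5)*20)*(-16) = (1*20)*(-16) = 20*(-16) = -320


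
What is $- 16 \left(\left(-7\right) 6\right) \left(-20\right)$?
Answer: $-13440$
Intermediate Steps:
$- 16 \left(\left(-7\right) 6\right) \left(-20\right) = \left(-16\right) \left(-42\right) \left(-20\right) = 672 \left(-20\right) = -13440$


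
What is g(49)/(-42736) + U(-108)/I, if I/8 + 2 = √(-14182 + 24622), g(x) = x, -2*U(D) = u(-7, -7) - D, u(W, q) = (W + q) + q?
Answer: -488059/222996448 - 261*√290/83488 ≈ -0.055426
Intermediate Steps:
u(W, q) = W + 2*q
U(D) = 21/2 + D/2 (U(D) = -((-7 + 2*(-7)) - D)/2 = -((-7 - 14) - D)/2 = -(-21 - D)/2 = 21/2 + D/2)
I = -16 + 48*√290 (I = -16 + 8*√(-14182 + 24622) = -16 + 8*√10440 = -16 + 8*(6*√290) = -16 + 48*√290 ≈ 801.41)
g(49)/(-42736) + U(-108)/I = 49/(-42736) + (21/2 + (½)*(-108))/(-16 + 48*√290) = 49*(-1/42736) + (21/2 - 54)/(-16 + 48*√290) = -49/42736 - 87/(2*(-16 + 48*√290))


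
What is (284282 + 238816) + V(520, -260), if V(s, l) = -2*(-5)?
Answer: 523108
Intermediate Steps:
V(s, l) = 10
(284282 + 238816) + V(520, -260) = (284282 + 238816) + 10 = 523098 + 10 = 523108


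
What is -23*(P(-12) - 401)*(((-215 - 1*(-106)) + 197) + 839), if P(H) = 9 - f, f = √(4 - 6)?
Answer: 8357832 + 21321*I*√2 ≈ 8.3578e+6 + 30152.0*I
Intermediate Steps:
f = I*√2 (f = √(-2) = I*√2 ≈ 1.4142*I)
P(H) = 9 - I*√2
-23*(P(-12) - 401)*(((-215 - 1*(-106)) + 197) + 839) = -23*((9 - I*√2) - 401)*(((-215 - 1*(-106)) + 197) + 839) = -23*(-392 - I*√2)*(((-215 + 106) + 197) + 839) = -23*(-392 - I*√2)*((-109 + 197) + 839) = -23*(-392 - I*√2)*(88 + 839) = -23*(-392 - I*√2)*927 = -23*(-363384 - 927*I*√2) = 8357832 + 21321*I*√2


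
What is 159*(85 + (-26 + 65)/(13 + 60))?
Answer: 992796/73 ≈ 13600.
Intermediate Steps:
159*(85 + (-26 + 65)/(13 + 60)) = 159*(85 + 39/73) = 159*(6244/73) = 992796/73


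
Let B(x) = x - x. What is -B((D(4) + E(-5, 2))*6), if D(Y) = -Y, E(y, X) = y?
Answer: 0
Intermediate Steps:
B(x) = 0
-B((D(4) + E(-5, 2))*6) = -1*0 = 0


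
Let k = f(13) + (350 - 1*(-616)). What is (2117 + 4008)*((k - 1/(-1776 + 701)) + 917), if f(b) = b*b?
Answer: 540445745/43 ≈ 1.2569e+7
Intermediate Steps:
f(b) = b**2
k = 1135 (k = 13**2 + (350 - 1*(-616)) = 169 + (350 + 616) = 169 + 966 = 1135)
(2117 + 4008)*((k - 1/(-1776 + 701)) + 917) = (2117 + 4008)*((1135 - 1/(-1776 + 701)) + 917) = 6125*((1135 - 1/(-1075)) + 917) = 6125*((1135 - 1*(-1/1075)) + 917) = 6125*((1135 + 1/1075) + 917) = 6125*(1220126/1075 + 917) = 6125*(2205901/1075) = 540445745/43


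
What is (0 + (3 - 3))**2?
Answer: 0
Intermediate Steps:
(0 + (3 - 3))**2 = (0 + 0)**2 = 0**2 = 0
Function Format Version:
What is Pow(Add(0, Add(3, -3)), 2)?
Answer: 0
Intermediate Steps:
Pow(Add(0, Add(3, -3)), 2) = Pow(Add(0, 0), 2) = Pow(0, 2) = 0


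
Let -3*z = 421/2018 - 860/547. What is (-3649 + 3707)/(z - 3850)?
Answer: -64023068/4249305369 ≈ -0.015067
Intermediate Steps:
z = 501731/1103846 (z = -(421/2018 - 860/547)/3 = -⅓*(-1505193/1103846) = 501731/1103846 ≈ 0.45453)
(-3649 + 3707)/(z - 3850) = (-3649 + 3707)/(501731/1103846 - 3850) = 58/(-4249305369/1103846) = 58*(-1103846/4249305369) = -64023068/4249305369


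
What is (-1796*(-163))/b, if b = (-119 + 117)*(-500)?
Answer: 73187/250 ≈ 292.75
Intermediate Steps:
b = 1000 (b = -2*(-500) = 1000)
(-1796*(-163))/b = -1796*(-163)/1000 = 292748*(1/1000) = 73187/250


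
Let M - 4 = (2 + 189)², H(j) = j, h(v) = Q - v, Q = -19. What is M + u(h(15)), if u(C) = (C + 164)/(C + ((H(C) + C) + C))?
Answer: 2480915/68 ≈ 36484.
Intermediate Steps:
h(v) = -19 - v
u(C) = (164 + C)/(4*C) (u(C) = (C + 164)/(C + ((C + C) + C)) = (164 + C)/(C + (2*C + C)) = (164 + C)/(C + 3*C) = (164 + C)/((4*C)) = (164 + C)*(1/(4*C)) = (164 + C)/(4*C))
M = 36485 (M = 4 + (2 + 189)² = 4 + 191² = 4 + 36481 = 36485)
M + u(h(15)) = 36485 + (164 + (-19 - 1*15))/(4*(-19 - 1*15)) = 36485 + (164 + (-19 - 15))/(4*(-19 - 15)) = 36485 + (¼)*(164 - 34)/(-34) = 36485 + (¼)*(-1/34)*130 = 36485 - 65/68 = 2480915/68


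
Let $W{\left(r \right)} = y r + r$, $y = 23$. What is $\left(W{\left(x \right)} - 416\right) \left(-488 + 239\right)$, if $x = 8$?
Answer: $55776$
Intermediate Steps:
$W{\left(r \right)} = 24 r$ ($W{\left(r \right)} = 23 r + r = 24 r$)
$\left(W{\left(x \right)} - 416\right) \left(-488 + 239\right) = \left(24 \cdot 8 - 416\right) \left(-488 + 239\right) = \left(192 - 416\right) \left(-249\right) = \left(-224\right) \left(-249\right) = 55776$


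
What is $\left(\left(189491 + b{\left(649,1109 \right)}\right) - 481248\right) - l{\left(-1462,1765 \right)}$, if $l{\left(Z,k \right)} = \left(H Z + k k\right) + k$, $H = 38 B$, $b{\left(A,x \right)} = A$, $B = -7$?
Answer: $-3796990$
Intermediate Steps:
$H = -266$ ($H = 38 \left(-7\right) = -266$)
$l{\left(Z,k \right)} = k + k^{2} - 266 Z$ ($l{\left(Z,k \right)} = \left(- 266 Z + k k\right) + k = \left(- 266 Z + k^{2}\right) + k = \left(k^{2} - 266 Z\right) + k = k + k^{2} - 266 Z$)
$\left(\left(189491 + b{\left(649,1109 \right)}\right) - 481248\right) - l{\left(-1462,1765 \right)} = \left(\left(189491 + 649\right) - 481248\right) - \left(1765 + 1765^{2} - -388892\right) = \left(190140 - 481248\right) - \left(1765 + 3115225 + 388892\right) = -291108 - 3505882 = -3796990$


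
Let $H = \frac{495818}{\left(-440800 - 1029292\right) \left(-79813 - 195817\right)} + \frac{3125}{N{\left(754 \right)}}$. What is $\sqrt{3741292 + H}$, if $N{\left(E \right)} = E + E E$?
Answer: $\frac{\sqrt{736196099799690986998606769670157855}}{443594296101710} \approx 1934.2$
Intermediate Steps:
$N{\left(E \right)} = E + E^{2}$
$H = \frac{4871295424761}{887188592203420}$ ($H = \frac{495818}{\left(-440800 - 1029292\right) \left(-79813 - 195817\right)} + \frac{3125}{754 \left(1 + 754\right)} = \frac{495818}{\left(-1470092\right) \left(-275630\right)} + \frac{3125}{754 \cdot 755} = \frac{495818}{405201457960} + \frac{3125}{569270} = 495818 \cdot \frac{1}{405201457960} + 3125 \cdot \frac{1}{569270} = \frac{247909}{202600728980} + \frac{625}{113854} = \frac{4871295424761}{887188592203420} \approx 0.0054907$)
$\sqrt{3741292 + H} = \sqrt{3741292 + \frac{4871295424761}{887188592203420}} = \sqrt{\frac{3319231587373213043401}{887188592203420}} = \frac{\sqrt{736196099799690986998606769670157855}}{443594296101710}$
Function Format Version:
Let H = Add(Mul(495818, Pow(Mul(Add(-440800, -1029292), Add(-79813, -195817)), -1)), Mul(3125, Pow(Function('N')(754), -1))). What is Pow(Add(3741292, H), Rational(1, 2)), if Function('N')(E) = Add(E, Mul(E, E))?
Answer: Mul(Rational(1, 443594296101710), Pow(736196099799690986998606769670157855, Rational(1, 2))) ≈ 1934.2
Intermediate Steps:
Function('N')(E) = Add(E, Pow(E, 2))
H = Rational(4871295424761, 887188592203420) (H = Add(Mul(495818, Pow(Mul(Add(-440800, -1029292), Add(-79813, -195817)), -1)), Mul(3125, Pow(Mul(754, Add(1, 754)), -1))) = Add(Mul(495818, Pow(Mul(-1470092, -275630), -1)), Mul(3125, Pow(Mul(754, 755), -1))) = Add(Mul(495818, Pow(405201457960, -1)), Mul(3125, Pow(569270, -1))) = Add(Mul(495818, Rational(1, 405201457960)), Mul(3125, Rational(1, 569270))) = Add(Rational(247909, 202600728980), Rational(625, 113854)) = Rational(4871295424761, 887188592203420) ≈ 0.0054907)
Pow(Add(3741292, H), Rational(1, 2)) = Pow(Add(3741292, Rational(4871295424761, 887188592203420)), Rational(1, 2)) = Pow(Rational(3319231587373213043401, 887188592203420), Rational(1, 2)) = Mul(Rational(1, 443594296101710), Pow(736196099799690986998606769670157855, Rational(1, 2)))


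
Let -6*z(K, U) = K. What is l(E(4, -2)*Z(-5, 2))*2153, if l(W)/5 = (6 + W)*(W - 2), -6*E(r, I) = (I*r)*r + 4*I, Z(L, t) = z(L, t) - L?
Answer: 1443887920/81 ≈ 1.7826e+7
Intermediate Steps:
z(K, U) = -K/6
Z(L, t) = -7*L/6 (Z(L, t) = -L/6 - L = -7*L/6)
E(r, I) = -2*I/3 - I*r²/6 (E(r, I) = -((I*r)*r + 4*I)/6 = -(I*r² + 4*I)/6 = -(4*I + I*r²)/6 = -2*I/3 - I*r²/6)
l(W) = 5*(-2 + W)*(6 + W) (l(W) = 5*((6 + W)*(W - 2)) = 5*((6 + W)*(-2 + W)) = 5*((-2 + W)*(6 + W)) = 5*(-2 + W)*(6 + W))
l(E(4, -2)*Z(-5, 2))*2153 = (-60 + 5*((-⅙*(-2)*(4 + 4²))*(-7/6*(-5)))² + 20*((-⅙*(-2)*(4 + 4²))*(-7/6*(-5))))*2153 = (-60 + 5*(-⅙*(-2)*(4 + 16)*(35/6))² + 20*(-⅙*(-2)*(4 + 16)*(35/6)))*2153 = (-60 + 5*(-⅙*(-2)*20*(35/6))² + 20*(-⅙*(-2)*20*(35/6)))*2153 = (-60 + 5*((20/3)*(35/6))² + 20*((20/3)*(35/6)))*2153 = (-60 + 5*(350/9)² + 20*(350/9))*2153 = (-60 + 5*(122500/81) + 7000/9)*2153 = (-60 + 612500/81 + 7000/9)*2153 = (670640/81)*2153 = 1443887920/81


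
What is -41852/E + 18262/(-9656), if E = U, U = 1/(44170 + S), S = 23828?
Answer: -13739774894219/4828 ≈ -2.8459e+9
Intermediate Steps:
U = 1/67998 (U = 1/(44170 + 23828) = 1/67998 ≈ 1.4706e-5)
E = 1/67998 ≈ 1.4706e-5
-41852/E + 18262/(-9656) = -41852/1/67998 + 18262/(-9656) = -41852*67998 + 18262*(-1/9656) = -2845852296 - 9131/4828 = -13739774894219/4828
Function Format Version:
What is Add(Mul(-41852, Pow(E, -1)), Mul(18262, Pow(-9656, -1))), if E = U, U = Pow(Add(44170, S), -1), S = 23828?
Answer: Rational(-13739774894219, 4828) ≈ -2.8459e+9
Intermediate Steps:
U = Rational(1, 67998) (U = Pow(Add(44170, 23828), -1) = Pow(67998, -1) = Rational(1, 67998) ≈ 1.4706e-5)
E = Rational(1, 67998) ≈ 1.4706e-5
Add(Mul(-41852, Pow(E, -1)), Mul(18262, Pow(-9656, -1))) = Add(Mul(-41852, Pow(Rational(1, 67998), -1)), Mul(18262, Pow(-9656, -1))) = Add(Mul(-41852, 67998), Mul(18262, Rational(-1, 9656))) = Add(-2845852296, Rational(-9131, 4828)) = Rational(-13739774894219, 4828)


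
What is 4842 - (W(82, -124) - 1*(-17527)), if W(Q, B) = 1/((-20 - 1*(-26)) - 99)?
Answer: -1179704/93 ≈ -12685.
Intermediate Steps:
W(Q, B) = -1/93 (W(Q, B) = 1/((-20 + 26) - 99) = 1/(6 - 99) = 1/(-93) = -1/93)
4842 - (W(82, -124) - 1*(-17527)) = 4842 - (-1/93 - 1*(-17527)) = 4842 - (-1/93 + 17527) = 4842 - 1*1630010/93 = 4842 - 1630010/93 = -1179704/93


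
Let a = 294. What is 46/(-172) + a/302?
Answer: 9169/12986 ≈ 0.70607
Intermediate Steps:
46/(-172) + a/302 = 46/(-172) + 294/302 = 46*(-1/172) + 294*(1/302) = -23/86 + 147/151 = 9169/12986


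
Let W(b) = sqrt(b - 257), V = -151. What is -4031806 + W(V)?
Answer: -4031806 + 2*I*sqrt(102) ≈ -4.0318e+6 + 20.199*I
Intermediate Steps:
W(b) = sqrt(-257 + b)
-4031806 + W(V) = -4031806 + sqrt(-257 - 151) = -4031806 + sqrt(-408) = -4031806 + 2*I*sqrt(102)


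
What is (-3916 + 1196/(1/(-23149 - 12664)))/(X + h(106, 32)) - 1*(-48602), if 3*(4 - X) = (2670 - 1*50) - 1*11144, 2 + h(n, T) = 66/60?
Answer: 2862266546/85333 ≈ 33542.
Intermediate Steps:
h(n, T) = -9/10 (h(n, T) = -2 + 66/60 = -2 + 66*(1/60) = -2 + 11/10 = -9/10)
X = 8536/3 (X = 4 - ((2670 - 1*50) - 1*11144)/3 = 4 - ((2670 - 50) - 11144)/3 = 4 - (2620 - 11144)/3 = 4 - 1/3*(-8524) = 4 + 8524/3 = 8536/3 ≈ 2845.3)
(-3916 + 1196/(1/(-23149 - 12664)))/(X + h(106, 32)) - 1*(-48602) = (-3916 + 1196/(1/(-23149 - 12664)))/(8536/3 - 9/10) - 1*(-48602) = (-3916 + 1196/(1/(-35813)))/(85333/30) + 48602 = (-3916 + 1196/(-1/35813))*(30/85333) + 48602 = (-3916 + 1196*(-35813))*(30/85333) + 48602 = (-3916 - 42832348)*(30/85333) + 48602 = -42836264*30/85333 + 48602 = -1285087920/85333 + 48602 = 2862266546/85333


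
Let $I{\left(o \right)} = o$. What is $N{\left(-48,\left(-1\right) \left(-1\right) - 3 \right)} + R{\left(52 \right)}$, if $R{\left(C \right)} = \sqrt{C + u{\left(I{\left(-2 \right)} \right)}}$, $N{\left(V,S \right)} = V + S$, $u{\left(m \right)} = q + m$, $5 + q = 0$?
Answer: $-50 + 3 \sqrt{5} \approx -43.292$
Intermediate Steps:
$q = -5$ ($q = -5 + 0 = -5$)
$u{\left(m \right)} = -5 + m$
$N{\left(V,S \right)} = S + V$
$R{\left(C \right)} = \sqrt{-7 + C}$ ($R{\left(C \right)} = \sqrt{C - 7} = \sqrt{-7 + C}$)
$N{\left(-48,\left(-1\right) \left(-1\right) - 3 \right)} + R{\left(52 \right)} = \left(\left(\left(-1\right) \left(-1\right) - 3\right) - 48\right) + \sqrt{-7 + 52} = \left(\left(1 - 3\right) - 48\right) + \sqrt{45} = \left(-2 - 48\right) + 3 \sqrt{5} = -50 + 3 \sqrt{5}$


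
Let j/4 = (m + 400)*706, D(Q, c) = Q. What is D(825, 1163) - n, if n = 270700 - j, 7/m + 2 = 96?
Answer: 40416959/47 ≈ 8.5994e+5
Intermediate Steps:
m = 7/94 (m = 7/(-2 + 96) = 7/94 ≈ 0.074468)
j = 53101084/47 (j = 4*((7/94 + 400)*706) = 4*((37607/94)*706) = 4*(13275271/47) = 53101084/47 ≈ 1.1298e+6)
n = -40378184/47 (n = 270700 - 1*53101084/47 = 270700 - 53101084/47 = -40378184/47 ≈ -8.5911e+5)
D(825, 1163) - n = 825 - 1*(-40378184/47) = 825 + 40378184/47 = 40416959/47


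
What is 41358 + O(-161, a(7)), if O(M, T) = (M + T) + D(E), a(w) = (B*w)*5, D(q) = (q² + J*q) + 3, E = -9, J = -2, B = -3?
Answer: 41194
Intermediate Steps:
D(q) = 3 + q² - 2*q (D(q) = (q² - 2*q) + 3 = 3 + q² - 2*q)
a(w) = -15*w (a(w) = -3*w*5 = -15*w)
O(M, T) = 102 + M + T (O(M, T) = (M + T) + (3 + (-9)² - 2*(-9)) = (M + T) + (3 + 81 + 18) = (M + T) + 102 = 102 + M + T)
41358 + O(-161, a(7)) = 41358 + (102 - 161 - 15*7) = 41358 + (102 - 161 - 105) = 41358 - 164 = 41194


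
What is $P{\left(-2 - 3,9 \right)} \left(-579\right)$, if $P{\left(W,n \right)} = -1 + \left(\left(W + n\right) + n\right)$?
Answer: $-6948$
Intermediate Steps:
$P{\left(W,n \right)} = -1 + W + 2 n$ ($P{\left(W,n \right)} = -1 + \left(W + 2 n\right) = -1 + W + 2 n$)
$P{\left(-2 - 3,9 \right)} \left(-579\right) = \left(-1 - 5 + 2 \cdot 9\right) \left(-579\right) = \left(-1 - 5 + 18\right) \left(-579\right) = 12 \left(-579\right) = -6948$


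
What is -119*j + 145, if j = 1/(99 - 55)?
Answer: 6261/44 ≈ 142.30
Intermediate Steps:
j = 1/44 ≈ 0.022727
-119*j + 145 = -119*1/44 + 145 = -119/44 + 145 = 6261/44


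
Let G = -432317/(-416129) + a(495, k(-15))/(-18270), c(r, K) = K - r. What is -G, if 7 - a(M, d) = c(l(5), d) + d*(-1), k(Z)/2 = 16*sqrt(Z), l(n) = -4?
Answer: -376056343/362032230 ≈ -1.0387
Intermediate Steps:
k(Z) = 32*sqrt(Z) (k(Z) = 2*(16*sqrt(Z)) = 32*sqrt(Z))
a(M, d) = 3 (a(M, d) = 7 - ((d - 1*(-4)) + d*(-1)) = 7 - ((d + 4) - d) = 7 - ((4 + d) - d) = 7 - 1*4 = 7 - 4 = 3)
G = 376056343/362032230 (G = -432317/(-416129) + 3/(-18270) = -432317*(-1/416129) + 3*(-1/18270) = 432317/416129 - 1/6090 = 376056343/362032230 ≈ 1.0387)
-G = -1*376056343/362032230 = -376056343/362032230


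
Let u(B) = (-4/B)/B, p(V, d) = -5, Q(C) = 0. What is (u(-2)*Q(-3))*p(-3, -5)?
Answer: 0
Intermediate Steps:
u(B) = -4/B²
(u(-2)*Q(-3))*p(-3, -5) = (-4/(-2)²*0)*(-5) = (-4*¼*0)*(-5) = -1*0*(-5) = 0*(-5) = 0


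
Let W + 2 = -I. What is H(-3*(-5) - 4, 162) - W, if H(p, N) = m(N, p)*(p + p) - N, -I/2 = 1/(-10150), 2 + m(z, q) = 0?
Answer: -1035299/5075 ≈ -204.00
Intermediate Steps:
m(z, q) = -2 (m(z, q) = -2 + 0 = -2)
I = 1/5075 (I = -2/(-10150) = -2*(-1/10150) = 1/5075 ≈ 0.00019704)
W = -10151/5075 (W = -2 - 1*1/5075 = -2 - 1/5075 = -10151/5075 ≈ -2.0002)
H(p, N) = -N - 4*p (H(p, N) = -2*(p + p) - N = -4*p - N = -N - 4*p)
H(-3*(-5) - 4, 162) - W = (-1*162 - 4*(-3*(-5) - 4)) - 1*(-10151/5075) = (-162 - 4*(15 - 4)) + 10151/5075 = (-162 - 4*11) + 10151/5075 = (-162 - 44) + 10151/5075 = -206 + 10151/5075 = -1035299/5075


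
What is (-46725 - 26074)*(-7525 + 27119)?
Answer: -1426423606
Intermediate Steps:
(-46725 - 26074)*(-7525 + 27119) = -72799*19594 = -1426423606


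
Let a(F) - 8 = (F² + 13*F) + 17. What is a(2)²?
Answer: 3025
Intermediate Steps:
a(F) = 25 + F² + 13*F (a(F) = 8 + ((F² + 13*F) + 17) = 8 + (17 + F² + 13*F) = 25 + F² + 13*F)
a(2)² = (25 + 2² + 13*2)² = (25 + 4 + 26)² = 55² = 3025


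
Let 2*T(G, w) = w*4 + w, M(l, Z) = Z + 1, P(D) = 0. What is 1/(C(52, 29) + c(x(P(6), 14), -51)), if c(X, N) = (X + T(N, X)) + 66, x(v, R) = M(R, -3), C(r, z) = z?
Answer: 1/88 ≈ 0.011364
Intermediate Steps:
M(l, Z) = 1 + Z
x(v, R) = -2 (x(v, R) = 1 - 3 = -2)
T(G, w) = 5*w/2 (T(G, w) = (w*4 + w)/2 = (4*w + w)/2 = (5*w)/2 = 5*w/2)
c(X, N) = 66 + 7*X/2 (c(X, N) = (X + 5*X/2) + 66 = 7*X/2 + 66 = 66 + 7*X/2)
1/(C(52, 29) + c(x(P(6), 14), -51)) = 1/(29 + (66 + (7/2)*(-2))) = 1/(29 + (66 - 7)) = 1/(29 + 59) = 1/88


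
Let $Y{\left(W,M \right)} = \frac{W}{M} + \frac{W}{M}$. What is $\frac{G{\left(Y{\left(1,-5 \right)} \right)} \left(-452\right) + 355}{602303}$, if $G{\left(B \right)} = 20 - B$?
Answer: $- \frac{44329}{3011515} \approx -0.01472$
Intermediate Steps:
$Y{\left(W,M \right)} = \frac{2 W}{M}$
$\frac{G{\left(Y{\left(1,-5 \right)} \right)} \left(-452\right) + 355}{602303} = \frac{\left(20 - 2 \cdot 1 \frac{1}{-5}\right) \left(-452\right) + 355}{602303} = \left(\left(20 - 2 \cdot 1 \left(- \frac{1}{5}\right)\right) \left(-452\right) + 355\right) \frac{1}{602303} = \left(\left(20 - - \frac{2}{5}\right) \left(-452\right) + 355\right) \frac{1}{602303} = \left(\left(20 + \frac{2}{5}\right) \left(-452\right) + 355\right) \frac{1}{602303} = \left(\frac{102}{5} \left(-452\right) + 355\right) \frac{1}{602303} = \left(- \frac{46104}{5} + 355\right) \frac{1}{602303} = \left(- \frac{44329}{5}\right) \frac{1}{602303} = - \frac{44329}{3011515}$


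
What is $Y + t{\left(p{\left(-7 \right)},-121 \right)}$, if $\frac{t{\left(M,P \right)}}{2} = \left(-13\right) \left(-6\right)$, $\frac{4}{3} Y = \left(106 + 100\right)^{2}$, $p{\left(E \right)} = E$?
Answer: $31983$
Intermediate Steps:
$Y = 31827$ ($Y = \frac{3 \left(106 + 100\right)^{2}}{4} = \frac{3 \cdot 206^{2}}{4} = \frac{3}{4} \cdot 42436 = 31827$)
$t{\left(M,P \right)} = 156$ ($t{\left(M,P \right)} = 2 \left(\left(-13\right) \left(-6\right)\right) = 2 \cdot 78 = 156$)
$Y + t{\left(p{\left(-7 \right)},-121 \right)} = 31827 + 156 = 31983$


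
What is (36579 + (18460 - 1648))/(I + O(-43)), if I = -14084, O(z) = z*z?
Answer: -53391/12235 ≈ -4.3638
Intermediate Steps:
O(z) = z²
(36579 + (18460 - 1648))/(I + O(-43)) = (36579 + (18460 - 1648))/(-14084 + (-43)²) = (36579 + 16812)/(-14084 + 1849) = 53391/(-12235) = 53391*(-1/12235) = -53391/12235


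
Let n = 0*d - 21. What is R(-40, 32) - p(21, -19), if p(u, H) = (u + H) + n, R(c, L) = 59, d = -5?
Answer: 78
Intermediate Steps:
n = -21 (n = 0*(-5) - 21 = 0 - 21 = -21)
p(u, H) = -21 + H + u (p(u, H) = (u + H) - 21 = (H + u) - 21 = -21 + H + u)
R(-40, 32) - p(21, -19) = 59 - (-21 - 19 + 21) = 59 - 1*(-19) = 59 + 19 = 78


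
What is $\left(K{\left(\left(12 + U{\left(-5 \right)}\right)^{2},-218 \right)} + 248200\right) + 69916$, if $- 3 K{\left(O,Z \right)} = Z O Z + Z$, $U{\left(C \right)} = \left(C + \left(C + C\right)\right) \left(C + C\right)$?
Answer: $- \frac{1246265290}{3} \approx -4.1542 \cdot 10^{8}$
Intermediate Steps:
$U{\left(C \right)} = 6 C^{2}$ ($U{\left(C \right)} = \left(C + 2 C\right) 2 C = 3 C 2 C = 6 C^{2}$)
$K{\left(O,Z \right)} = - \frac{Z}{3} - \frac{O Z^{2}}{3}$ ($K{\left(O,Z \right)} = - \frac{Z O Z + Z}{3} = - \frac{O Z Z + Z}{3} = - \frac{O Z^{2} + Z}{3} = - \frac{Z + O Z^{2}}{3} = - \frac{Z}{3} - \frac{O Z^{2}}{3}$)
$\left(K{\left(\left(12 + U{\left(-5 \right)}\right)^{2},-218 \right)} + 248200\right) + 69916 = \left(\left(- \frac{1}{3}\right) \left(-218\right) \left(1 + \left(12 + 6 \left(-5\right)^{2}\right)^{2} \left(-218\right)\right) + 248200\right) + 69916 = \left(\left(- \frac{1}{3}\right) \left(-218\right) \left(1 + \left(12 + 6 \cdot 25\right)^{2} \left(-218\right)\right) + 248200\right) + 69916 = \left(\left(- \frac{1}{3}\right) \left(-218\right) \left(1 + \left(12 + 150\right)^{2} \left(-218\right)\right) + 248200\right) + 69916 = \left(\left(- \frac{1}{3}\right) \left(-218\right) \left(1 + 162^{2} \left(-218\right)\right) + 248200\right) + 69916 = \left(\left(- \frac{1}{3}\right) \left(-218\right) \left(1 + 26244 \left(-218\right)\right) + 248200\right) + 69916 = \left(\left(- \frac{1}{3}\right) \left(-218\right) \left(1 - 5721192\right) + 248200\right) + 69916 = \left(\left(- \frac{1}{3}\right) \left(-218\right) \left(-5721191\right) + 248200\right) + 69916 = \left(- \frac{1247219638}{3} + 248200\right) + 69916 = - \frac{1246475038}{3} + 69916 = - \frac{1246265290}{3}$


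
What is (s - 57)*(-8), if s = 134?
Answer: -616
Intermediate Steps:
(s - 57)*(-8) = (134 - 57)*(-8) = 77*(-8) = -616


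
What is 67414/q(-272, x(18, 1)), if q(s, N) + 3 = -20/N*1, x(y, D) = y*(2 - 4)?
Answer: -303363/11 ≈ -27578.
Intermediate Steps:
x(y, D) = -2*y (x(y, D) = y*(-2) = -2*y)
q(s, N) = -3 - 20/N (q(s, N) = -3 - 20/N*1 = -3 - 20/N)
67414/q(-272, x(18, 1)) = 67414/(-3 - 20/((-2*18))) = 67414/(-3 - 20/(-36)) = 67414/(-3 - 20*(-1/36)) = 67414/(-3 + 5/9) = 67414/(-22/9) = 67414*(-9/22) = -303363/11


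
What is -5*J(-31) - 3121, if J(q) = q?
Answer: -2966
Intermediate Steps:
-5*J(-31) - 3121 = -5*(-31) - 3121 = 155 - 3121 = -2966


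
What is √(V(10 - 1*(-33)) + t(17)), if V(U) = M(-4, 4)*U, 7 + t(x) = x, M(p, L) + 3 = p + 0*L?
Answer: I*√291 ≈ 17.059*I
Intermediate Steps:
M(p, L) = -3 + p (M(p, L) = -3 + (p + 0*L) = -3 + (p + 0) = -3 + p)
t(x) = -7 + x
V(U) = -7*U (V(U) = (-3 - 4)*U = -7*U)
√(V(10 - 1*(-33)) + t(17)) = √(-7*(10 - 1*(-33)) + (-7 + 17)) = √(-7*(10 + 33) + 10) = √(-7*43 + 10) = √(-301 + 10) = √(-291) = I*√291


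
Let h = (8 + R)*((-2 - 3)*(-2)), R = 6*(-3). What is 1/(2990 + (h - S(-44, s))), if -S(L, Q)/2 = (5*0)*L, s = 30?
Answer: 1/2890 ≈ 0.00034602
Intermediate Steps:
R = -18
S(L, Q) = 0 (S(L, Q) = -2*5*0*L = -0*L = -2*0 = 0)
h = -100 (h = (8 - 18)*((-2 - 3)*(-2)) = -(-50)*(-2) = -10*10 = -100)
1/(2990 + (h - S(-44, s))) = 1/(2990 + (-100 - 1*0)) = 1/(2990 + (-100 + 0)) = 1/(2990 - 100) = 1/2890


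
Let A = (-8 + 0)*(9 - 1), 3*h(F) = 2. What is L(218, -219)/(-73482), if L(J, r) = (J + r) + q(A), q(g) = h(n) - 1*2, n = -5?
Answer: 7/220446 ≈ 3.1754e-5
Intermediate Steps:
h(F) = ⅔ (h(F) = (⅓)*2 = ⅔)
A = -64 (A = -8*8 = -64)
q(g) = -4/3 (q(g) = ⅔ - 1*2 = ⅔ - 2 = -4/3)
L(J, r) = -4/3 + J + r (L(J, r) = (J + r) - 4/3 = -4/3 + J + r)
L(218, -219)/(-73482) = (-4/3 + 218 - 219)/(-73482) = -7/3*(-1/73482) = 7/220446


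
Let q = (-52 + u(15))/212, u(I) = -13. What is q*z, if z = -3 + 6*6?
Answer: -2145/212 ≈ -10.118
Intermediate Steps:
z = 33 (z = -3 + 36 = 33)
q = -65/212 (q = (-52 - 13)/212 = -65*1/212 = -65/212 ≈ -0.30660)
q*z = -65/212*33 = -2145/212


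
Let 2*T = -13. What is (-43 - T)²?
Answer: 5329/4 ≈ 1332.3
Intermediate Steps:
T = -13/2 (T = (½)*(-13) = -13/2 ≈ -6.5000)
(-43 - T)² = (-43 - 1*(-13/2))² = (-43 + 13/2)² = (-73/2)² = 5329/4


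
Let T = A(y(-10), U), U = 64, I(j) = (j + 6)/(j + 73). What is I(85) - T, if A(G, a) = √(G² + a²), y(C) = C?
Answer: 91/158 - 2*√1049 ≈ -64.201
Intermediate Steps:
I(j) = (6 + j)/(73 + j)
T = 2*√1049 (T = √((-10)² + 64²) = √(100 + 4096) = √4196 = 2*√1049 ≈ 64.776)
I(85) - T = (6 + 85)/(73 + 85) - 2*√1049 = 91/158 - 2*√1049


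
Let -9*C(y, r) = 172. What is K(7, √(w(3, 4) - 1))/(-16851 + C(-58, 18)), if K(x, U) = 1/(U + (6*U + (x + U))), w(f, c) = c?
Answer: 63/21711833 - 72*√3/21711833 ≈ -2.8421e-6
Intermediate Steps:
C(y, r) = -172/9 (C(y, r) = -⅑*172 = -172/9)
K(x, U) = 1/(x + 8*U) (K(x, U) = 1/(U + (6*U + (U + x))) = 1/(U + (x + 7*U)) = 1/(x + 8*U))
K(7, √(w(3, 4) - 1))/(-16851 + C(-58, 18)) = 1/((7 + 8*√(4 - 1))*(-16851 - 172/9)) = 1/((7 + 8*√3)*(-151831/9)) = -9/151831/(7 + 8*√3) = -9/(151831*(7 + 8*√3))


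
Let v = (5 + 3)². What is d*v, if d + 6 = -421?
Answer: -27328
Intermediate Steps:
d = -427 (d = -6 - 421 = -427)
v = 64 (v = 8² = 64)
d*v = -427*64 = -27328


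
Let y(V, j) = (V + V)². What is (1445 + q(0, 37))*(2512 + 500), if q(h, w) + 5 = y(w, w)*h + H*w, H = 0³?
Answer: 4337280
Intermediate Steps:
y(V, j) = 4*V² (y(V, j) = (2*V)² = 4*V²)
H = 0
q(h, w) = -5 + 4*h*w² (q(h, w) = -5 + ((4*w²)*h + 0*w) = -5 + (4*h*w² + 0) = -5 + 4*h*w²)
(1445 + q(0, 37))*(2512 + 500) = (1445 + (-5 + 4*0*37²))*(2512 + 500) = (1445 + (-5 + 4*0*1369))*3012 = (1445 + (-5 + 0))*3012 = (1445 - 5)*3012 = 1440*3012 = 4337280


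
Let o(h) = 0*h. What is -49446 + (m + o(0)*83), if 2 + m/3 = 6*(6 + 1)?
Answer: -49326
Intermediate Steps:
m = 120 (m = -6 + 3*(6*(6 + 1)) = -6 + 3*(6*7) = -6 + 3*42 = -6 + 126 = 120)
o(h) = 0
-49446 + (m + o(0)*83) = -49446 + (120 + 0*83) = -49446 + (120 + 0) = -49446 + 120 = -49326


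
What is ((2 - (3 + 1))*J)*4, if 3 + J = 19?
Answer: -128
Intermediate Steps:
J = 16 (J = -3 + 19 = 16)
((2 - (3 + 1))*J)*4 = ((2 - (3 + 1))*16)*4 = ((2 - 1*4)*16)*4 = ((2 - 4)*16)*4 = -2*16*4 = -32*4 = -128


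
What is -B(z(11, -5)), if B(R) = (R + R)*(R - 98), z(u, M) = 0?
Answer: 0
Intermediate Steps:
B(R) = 2*R*(-98 + R) (B(R) = (2*R)*(-98 + R) = 2*R*(-98 + R))
-B(z(11, -5)) = -2*0*(-98 + 0) = -2*0*(-98) = -1*0 = 0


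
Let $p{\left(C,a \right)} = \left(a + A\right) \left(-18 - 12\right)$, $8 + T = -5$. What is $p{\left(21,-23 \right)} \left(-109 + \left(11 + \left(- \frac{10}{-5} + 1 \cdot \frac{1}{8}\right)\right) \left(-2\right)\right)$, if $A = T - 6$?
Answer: $-170415$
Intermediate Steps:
$T = -13$ ($T = -8 - 5 = -13$)
$A = -19$ ($A = -13 - 6 = -19$)
$p{\left(C,a \right)} = 570 - 30 a$ ($p{\left(C,a \right)} = \left(a - 19\right) \left(-18 - 12\right) = \left(-19 + a\right) \left(-30\right) = 570 - 30 a$)
$p{\left(21,-23 \right)} \left(-109 + \left(11 + \left(- \frac{10}{-5} + 1 \cdot \frac{1}{8}\right)\right) \left(-2\right)\right) = \left(570 - -690\right) \left(-109 + \left(11 + \left(- \frac{10}{-5} + 1 \cdot \frac{1}{8}\right)\right) \left(-2\right)\right) = \left(570 + 690\right) \left(-109 + \left(11 + \left(\left(-10\right) \left(- \frac{1}{5}\right) + 1 \cdot \frac{1}{8}\right)\right) \left(-2\right)\right) = 1260 \left(-109 + \left(11 + \left(2 + \frac{1}{8}\right)\right) \left(-2\right)\right) = 1260 \left(-109 + \left(11 + \frac{17}{8}\right) \left(-2\right)\right) = 1260 \left(-109 + \frac{105}{8} \left(-2\right)\right) = 1260 \left(-109 - \frac{105}{4}\right) = 1260 \left(- \frac{541}{4}\right) = -170415$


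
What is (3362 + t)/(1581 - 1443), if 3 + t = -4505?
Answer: -191/23 ≈ -8.3044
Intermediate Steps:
t = -4508 (t = -3 - 4505 = -4508)
(3362 + t)/(1581 - 1443) = (3362 - 4508)/(1581 - 1443) = -1146/138 = -1146*1/138 = -191/23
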